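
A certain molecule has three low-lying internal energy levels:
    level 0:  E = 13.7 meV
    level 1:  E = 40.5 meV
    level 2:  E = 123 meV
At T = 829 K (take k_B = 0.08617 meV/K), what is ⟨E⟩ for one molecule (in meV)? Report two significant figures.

k_BT = 0.08617 × 829 K = 71.43 meV.
Eᵢ/kT = 0.1918, 0.5670, 1.722.
Z = Σ e^(−Eᵢ/kT) = e^(−0.1918) + e^(−0.5670) + e^(−1.722) = 0.8255 + 0.5672 + 0.1787 = 1.571.
⟨E⟩ = Σ Eᵢ e^(−Eᵢ/kT) / Z = (13.7·0.8255 + 40.5·0.5672 + 123·0.1787) / 1.571 = 36 meV.

36 meV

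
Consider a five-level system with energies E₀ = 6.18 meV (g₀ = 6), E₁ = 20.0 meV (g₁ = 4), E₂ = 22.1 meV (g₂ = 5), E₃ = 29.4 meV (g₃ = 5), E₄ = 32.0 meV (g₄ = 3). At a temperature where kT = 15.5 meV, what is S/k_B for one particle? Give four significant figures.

Eᵢ/kT = 0.398710, 1.29032, 1.42581, 1.89677, 2.06452.
Z = Σ gᵢe^(−Eᵢ/kT) = 6·e^(−0.398710) + 4·e^(−1.29032) + 5·e^(−1.42581) + 5·e^(−1.89677) + 3·e^(−2.06452) = 4.02711 + 1.10073 + 1.20157 + 0.750263 + 0.380638 = 7.46031.
⟨E⟩ = Σ EᵢPᵢ = 14.4357 meV.
S/k_B = ln Z + ⟨E⟩/kT = ln(7.46031) + 14.4357/15.5 = 2.00960 + 0.931335 = 2.941.

2.941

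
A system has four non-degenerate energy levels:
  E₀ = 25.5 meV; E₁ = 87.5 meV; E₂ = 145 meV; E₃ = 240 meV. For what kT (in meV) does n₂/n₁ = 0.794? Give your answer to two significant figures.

n₂/n₁ = exp[−(E₂−E₁)/kT] = 0.794.
⇒ (E₂−E₁)/kT = ln(1/0.794) = ln(1.259) = 0.2303.
kT = 57.5 meV / 0.2303 = 250 meV.

250 meV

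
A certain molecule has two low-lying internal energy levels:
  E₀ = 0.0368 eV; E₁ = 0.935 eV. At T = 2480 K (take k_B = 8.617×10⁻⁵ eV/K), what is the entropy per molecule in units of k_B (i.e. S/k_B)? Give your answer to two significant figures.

0.077

k_BT = 8.617×10⁻⁵ × 2480 K = 0.2137 eV.
Eᵢ/kT = 0.1722, 4.375.
Z = Σ e^(−Eᵢ/kT) = e^(−0.1722) + e^(−4.375) = 0.8418 + 0.01259 = 0.8544.
⟨E⟩ = Σ EᵢPᵢ = 0.05003 eV.
S/k_B = ln Z + ⟨E⟩/kT = ln(0.8544) + 0.05003/0.2137 = -0.1574 + 0.2341 = 0.077.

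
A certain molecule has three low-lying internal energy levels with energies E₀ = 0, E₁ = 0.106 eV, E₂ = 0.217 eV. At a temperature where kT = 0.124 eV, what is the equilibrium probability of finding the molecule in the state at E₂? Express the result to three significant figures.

0.109

Eᵢ/kT = 0, 0.85484, 1.7500.
Z = Σ e^(−Eᵢ/kT) = e^(−0) + e^(−0.85484) + e^(−1.7500) = 1.0000 + 0.42535 + 0.17377 = 1.5991.
P₂ = e^(−E₂/kT) / Z = 0.17377/1.5991 = 0.109.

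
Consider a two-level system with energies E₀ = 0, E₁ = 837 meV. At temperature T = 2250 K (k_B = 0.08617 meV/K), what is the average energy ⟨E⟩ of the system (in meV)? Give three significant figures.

k_BT = 0.08617 × 2250 K = 193.88 meV.
Eᵢ/kT = 0, 4.3171.
Z = Σ e^(−Eᵢ/kT) = e^(−0) + e^(−4.3171) = 1.0000 + 0.013339 = 1.0133.
⟨E⟩ = Σ Eᵢ e^(−Eᵢ/kT) / Z = (0·1.0000 + 837·0.013339) / 1.0133 = 11.0 meV.

11.0 meV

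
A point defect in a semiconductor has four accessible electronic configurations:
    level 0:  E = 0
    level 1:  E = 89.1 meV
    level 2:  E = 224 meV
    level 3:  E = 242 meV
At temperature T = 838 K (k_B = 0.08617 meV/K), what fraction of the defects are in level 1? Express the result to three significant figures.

k_BT = 0.08617 × 838 K = 72.210 meV.
Eᵢ/kT = 0, 1.2339, 3.1021, 3.3513.
Z = Σ e^(−Eᵢ/kT) = e^(−0) + e^(−1.2339) + e^(−3.1021) + e^(−3.3513) = 1.0000 + 0.29115 + 0.044955 + 0.035039 = 1.3711.
P₁ = e^(−E₁/kT) / Z = 0.29115/1.3711 = 0.212.

0.212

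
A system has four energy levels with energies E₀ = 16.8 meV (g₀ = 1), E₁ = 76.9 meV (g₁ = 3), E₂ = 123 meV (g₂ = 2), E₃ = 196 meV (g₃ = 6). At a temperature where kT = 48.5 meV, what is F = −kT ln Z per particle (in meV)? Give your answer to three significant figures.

Eᵢ/kT = 0.34639, 1.5856, 2.5361, 4.0412.
Z = Σ gᵢe^(−Eᵢ/kT) = 1·e^(−0.34639) + 3·e^(−1.5856) + 2·e^(−2.5361) + 6·e^(−4.0412) = 0.70724 + 0.61447 + 0.15835 + 0.10546 = 1.5855.
F = −kT ln Z = −48.5 × ln(1.5855) = −48.5 × 0.46090 = -22.4 meV.

-22.4 meV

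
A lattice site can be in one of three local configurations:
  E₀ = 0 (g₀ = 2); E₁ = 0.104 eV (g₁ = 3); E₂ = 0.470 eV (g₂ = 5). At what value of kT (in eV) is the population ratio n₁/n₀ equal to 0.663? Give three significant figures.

0.127 eV

n₁/n₀ = (g₁/g₀) exp[−(E₁−E₀)/kT] = 0.663.
⇒ (E₁−E₀)/kT = ln((3/2)/0.663) = ln(2.2624) = 0.81643.
kT = 0.104 eV / 0.81643 = 0.127 eV.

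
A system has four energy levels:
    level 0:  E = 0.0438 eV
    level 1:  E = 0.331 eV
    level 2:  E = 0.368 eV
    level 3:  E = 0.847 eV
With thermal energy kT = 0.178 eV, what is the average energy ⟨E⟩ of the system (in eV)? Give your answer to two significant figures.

0.13 eV

Eᵢ/kT = 0.2461, 1.860, 2.067, 4.758.
Z = Σ e^(−Eᵢ/kT) = e^(−0.2461) + e^(−1.860) + e^(−2.067) + e^(−4.758) = 0.7818 + 0.1557 + 0.1266 + 0.008583 = 1.073.
⟨E⟩ = Σ Eᵢ e^(−Eᵢ/kT) / Z = (0.0438·0.7818 + 0.331·0.1557 + 0.368·0.1266 + 0.847·0.008583) / 1.073 = 0.13 eV.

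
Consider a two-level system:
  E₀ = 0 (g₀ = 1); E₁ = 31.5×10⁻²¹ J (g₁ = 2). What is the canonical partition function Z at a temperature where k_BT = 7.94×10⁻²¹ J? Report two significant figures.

Eᵢ/kT = 0, 3.967.
Z = Σ gᵢe^(−Eᵢ/kT) = 1·e^(−0) + 2·e^(−3.967) = 1.000 + 0.03786 = 1.038.

Z = 1.0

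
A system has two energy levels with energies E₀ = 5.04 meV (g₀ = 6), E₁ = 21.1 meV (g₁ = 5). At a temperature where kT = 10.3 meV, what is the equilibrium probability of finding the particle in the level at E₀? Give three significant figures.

0.851

Eᵢ/kT = 0.48932, 2.0485.
Z = Σ gᵢe^(−Eᵢ/kT) = 6·e^(−0.48932) + 5·e^(−2.0485) = 3.6783 + 0.64464 = 4.3229.
P₀ = g₀ e^(−E₀/kT) / Z = 3.6783/4.3229 = 0.851.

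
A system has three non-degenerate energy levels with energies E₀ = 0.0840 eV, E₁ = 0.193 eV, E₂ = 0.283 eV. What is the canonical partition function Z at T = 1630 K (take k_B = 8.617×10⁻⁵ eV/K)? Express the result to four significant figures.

k_BT = 8.617×10⁻⁵ × 1630 K = 0.140457 eV.
Eᵢ/kT = 0.598048, 1.37409, 2.01485.
Z = Σ e^(−Eᵢ/kT) = e^(−0.598048) + e^(−1.37409) + e^(−2.01485) = 0.549884 + 0.253070 + 0.133340 = 0.936294.

Z = 0.9363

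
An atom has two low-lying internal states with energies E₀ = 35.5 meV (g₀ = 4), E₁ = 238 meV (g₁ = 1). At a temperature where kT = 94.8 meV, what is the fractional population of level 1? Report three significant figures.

0.0287

Eᵢ/kT = 0.37447, 2.5105.
Z = Σ gᵢe^(−Eᵢ/kT) = 4·e^(−0.37447) + 1·e^(−2.5105) = 2.7506 + 0.081228 = 2.8318.
P₁ = g₁ e^(−E₁/kT) / Z = 0.081228/2.8318 = 0.0287.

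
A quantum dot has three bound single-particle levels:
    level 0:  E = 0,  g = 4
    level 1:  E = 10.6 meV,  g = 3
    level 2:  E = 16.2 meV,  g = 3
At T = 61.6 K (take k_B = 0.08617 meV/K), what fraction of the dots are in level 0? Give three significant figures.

0.879

k_BT = 0.08617 × 61.6 K = 5.3081 meV.
Eᵢ/kT = 0, 1.9969, 3.0519.
Z = Σ gᵢe^(−Eᵢ/kT) = 4·e^(−0) + 3·e^(−1.9969) + 3·e^(−3.0519) = 4.0000 + 0.40727 + 0.14181 = 4.5491.
P₀ = g₀ e^(−E₀/kT) / Z = 4.0000/4.5491 = 0.879.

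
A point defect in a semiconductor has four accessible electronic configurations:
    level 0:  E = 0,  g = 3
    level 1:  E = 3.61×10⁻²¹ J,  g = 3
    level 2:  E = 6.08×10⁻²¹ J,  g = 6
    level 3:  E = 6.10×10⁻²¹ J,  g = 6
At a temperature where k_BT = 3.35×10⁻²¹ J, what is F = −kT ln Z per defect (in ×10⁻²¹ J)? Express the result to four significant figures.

Eᵢ/kT = 0, 1.07761, 1.81493, 1.82090.
Z = Σ gᵢe^(−Eᵢ/kT) = 3·e^(−0) + 3·e^(−1.07761) + 6·e^(−1.81493) + 6·e^(−1.82090) = 3.00000 + 1.02122 + 0.977096 + 0.971280 = 5.96960.
F = −kT ln Z = −3.35 × ln(5.96960) = −3.35 × 1.78668 = -5.985 ×10⁻²¹ J.

-5.985 ×10⁻²¹ J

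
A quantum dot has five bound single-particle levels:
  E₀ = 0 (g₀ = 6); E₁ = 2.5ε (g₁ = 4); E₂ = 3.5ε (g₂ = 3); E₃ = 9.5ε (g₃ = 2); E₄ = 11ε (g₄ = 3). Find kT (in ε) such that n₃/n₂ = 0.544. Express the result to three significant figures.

29.5 ε

n₃/n₂ = (g₃/g₂) exp[−(E₃−E₂)/kT] = 0.544.
⇒ (E₃−E₂)/kT = ln((2/3)/0.544) = ln(1.2255) = 0.20335.
kT = 6.0ε / 0.20335 = 29.5 ε.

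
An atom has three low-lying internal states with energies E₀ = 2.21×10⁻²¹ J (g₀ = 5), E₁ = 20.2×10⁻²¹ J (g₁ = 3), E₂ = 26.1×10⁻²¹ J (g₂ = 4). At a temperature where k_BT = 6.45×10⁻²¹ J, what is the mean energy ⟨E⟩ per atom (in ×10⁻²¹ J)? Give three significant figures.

Eᵢ/kT = 0.34264, 3.1318, 4.0465.
Z = Σ gᵢe^(−Eᵢ/kT) = 5·e^(−0.34264) + 3·e^(−3.1318) + 4·e^(−4.0465) = 3.5495 + 0.13092 + 0.069934 = 3.7504.
⟨E⟩ = Σ Eᵢ gᵢe^(−Eᵢ/kT) / Z = (2.21·3.5495 + 20.2·0.13092 + 26.1·0.069934) / 3.7504 = 3.28 ×10⁻²¹ J.

3.28 ×10⁻²¹ J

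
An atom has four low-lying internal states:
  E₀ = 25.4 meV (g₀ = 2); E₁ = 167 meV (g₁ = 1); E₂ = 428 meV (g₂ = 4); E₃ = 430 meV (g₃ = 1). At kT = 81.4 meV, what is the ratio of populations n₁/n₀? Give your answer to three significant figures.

n₁/n₀ = (g₁/g₀) exp[−(E₁−E₀)/kT] = (1/2) × exp(−(141.6 meV)/(81.4 meV)) = (1/2) × exp(-1.7396) = 0.0878.

0.0878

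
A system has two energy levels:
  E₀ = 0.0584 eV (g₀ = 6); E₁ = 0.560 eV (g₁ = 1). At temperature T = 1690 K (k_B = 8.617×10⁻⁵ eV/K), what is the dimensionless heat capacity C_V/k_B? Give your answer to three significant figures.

0.0625

k_BT = 8.617×10⁻⁵ × 1690 K = 0.14563 eV.
Eᵢ/kT = 0.40102, 3.8454.
Z = Σ gᵢe^(−Eᵢ/kT) = 6·e^(−0.40102) + 1·e^(−3.8454) = 4.0178 + 0.021378 = 4.0392.
⟨E⟩ = 0.061054 eV, ⟨E²⟩ = 0.0050523 eV².
C_V/k_B = (⟨E²⟩ − ⟨E⟩²)/(kT)² = (0.0050523 − 0.0037276)/0.021208 = 0.0625.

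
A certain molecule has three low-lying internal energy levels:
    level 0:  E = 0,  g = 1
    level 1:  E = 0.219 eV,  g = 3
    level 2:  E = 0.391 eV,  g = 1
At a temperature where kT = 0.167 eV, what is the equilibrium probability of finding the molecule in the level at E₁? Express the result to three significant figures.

0.424

Eᵢ/kT = 0, 1.3114, 2.3413.
Z = Σ gᵢe^(−Eᵢ/kT) = 1·e^(−0) + 3·e^(−1.3114) + 1·e^(−2.3413) = 1.0000 + 0.80833 + 0.096202 = 1.9045.
P₁ = g₁ e^(−E₁/kT) / Z = 0.80833/1.9045 = 0.424.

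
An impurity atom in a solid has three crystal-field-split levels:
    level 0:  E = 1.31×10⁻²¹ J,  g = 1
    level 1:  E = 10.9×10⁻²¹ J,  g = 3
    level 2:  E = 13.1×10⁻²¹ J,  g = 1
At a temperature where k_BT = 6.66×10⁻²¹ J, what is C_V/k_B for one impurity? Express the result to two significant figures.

0.57

Eᵢ/kT = 0.1967, 1.637, 1.967.
Z = Σ gᵢe^(−Eᵢ/kT) = 1·e^(−0.1967) + 3·e^(−1.637) + 1·e^(−1.967) = 0.8214 + 0.5837 + 0.1399 = 1.545.
⟨E⟩ = 6.001, ⟨E²⟩ = 61.34.
C_V/k_B = (⟨E²⟩ − ⟨E⟩²)/(kT)² = (61.34 − 36.01)/44.36 = 0.57.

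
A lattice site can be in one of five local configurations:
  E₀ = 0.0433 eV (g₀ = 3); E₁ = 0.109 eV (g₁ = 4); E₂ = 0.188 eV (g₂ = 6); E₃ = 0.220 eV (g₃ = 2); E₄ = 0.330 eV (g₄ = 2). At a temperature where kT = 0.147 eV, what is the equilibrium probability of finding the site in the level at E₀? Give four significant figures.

0.3454

Eᵢ/kT = 0.294558, 0.741497, 1.27891, 1.49660, 2.24490.
Z = Σ gᵢe^(−Eᵢ/kT) = 3·e^(−0.294558) + 4·e^(−0.741497) + 6·e^(−1.27891) + 2·e^(−1.49660) + 2·e^(−2.24490) = 2.23458 + 1.90560 + 1.67004 + 0.447780 + 0.211876 = 6.46988.
P₀ = g₀ e^(−E₀/kT) / Z = 2.23458/6.46988 = 0.3454.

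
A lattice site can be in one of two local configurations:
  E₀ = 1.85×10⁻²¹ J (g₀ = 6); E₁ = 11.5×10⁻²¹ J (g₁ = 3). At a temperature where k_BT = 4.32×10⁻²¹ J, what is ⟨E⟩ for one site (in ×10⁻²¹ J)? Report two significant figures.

2.3 ×10⁻²¹ J

Eᵢ/kT = 0.4282, 2.662.
Z = Σ gᵢe^(−Eᵢ/kT) = 6·e^(−0.4282) + 3·e^(−2.662) = 3.910 + 0.2094 = 4.119.
⟨E⟩ = Σ Eᵢ gᵢe^(−Eᵢ/kT) / Z = (1.85·3.910 + 11.5·0.2094) / 4.119 = 2.3 ×10⁻²¹ J.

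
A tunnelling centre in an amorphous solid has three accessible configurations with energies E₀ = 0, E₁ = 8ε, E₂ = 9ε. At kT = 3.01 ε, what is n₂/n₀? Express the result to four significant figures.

0.05029

n₂/n₀ = exp[−(E₂−E₀)/kT] = exp(−(9ε)/(3.01ε)) = exp(-2.99003) = 0.05029.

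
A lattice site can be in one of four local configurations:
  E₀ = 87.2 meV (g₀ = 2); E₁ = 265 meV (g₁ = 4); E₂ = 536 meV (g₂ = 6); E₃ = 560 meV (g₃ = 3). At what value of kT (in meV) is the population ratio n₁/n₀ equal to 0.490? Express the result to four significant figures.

126.4 meV

n₁/n₀ = (g₁/g₀) exp[−(E₁−E₀)/kT] = 0.490.
⇒ (E₁−E₀)/kT = ln((4/2)/0.490) = ln(4.08163) = 1.40650.
kT = 177.8 meV / 1.40650 = 126.4 meV.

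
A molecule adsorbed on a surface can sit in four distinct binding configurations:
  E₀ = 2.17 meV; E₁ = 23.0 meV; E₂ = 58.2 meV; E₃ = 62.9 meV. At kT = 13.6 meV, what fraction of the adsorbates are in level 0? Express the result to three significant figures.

0.804

Eᵢ/kT = 0.15956, 1.6912, 4.2794, 4.6250.
Z = Σ e^(−Eᵢ/kT) = e^(−0.15956) + e^(−1.6912) + e^(−4.2794) + e^(−4.6250) = 0.85252 + 0.18430 + 0.013851 + 0.0098037 = 1.0605.
P₀ = e^(−E₀/kT) / Z = 0.85252/1.0605 = 0.804.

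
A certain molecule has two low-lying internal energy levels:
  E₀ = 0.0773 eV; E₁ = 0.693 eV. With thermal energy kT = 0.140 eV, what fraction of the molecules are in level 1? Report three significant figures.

Eᵢ/kT = 0.55214, 4.9500.
Z = Σ e^(−Eᵢ/kT) = e^(−0.55214) + e^(−4.9500) = 0.57572 + 0.0070834 = 0.58280.
P₁ = e^(−E₁/kT) / Z = 0.0070834/0.58280 = 0.0122.

0.0122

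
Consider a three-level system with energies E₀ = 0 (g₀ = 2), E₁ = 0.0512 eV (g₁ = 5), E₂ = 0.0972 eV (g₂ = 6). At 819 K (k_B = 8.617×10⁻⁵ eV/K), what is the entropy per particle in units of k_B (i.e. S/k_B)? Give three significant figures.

k_BT = 8.617×10⁻⁵ × 819 K = 0.070573 eV.
Eᵢ/kT = 0, 0.72549, 1.3773.
Z = Σ gᵢe^(−Eᵢ/kT) = 2·e^(−0) + 5·e^(−0.72549) + 6·e^(−1.3773) = 2.0000 + 2.4204 + 1.5136 = 5.9340.
⟨E⟩ = Σ EᵢPᵢ = 0.045677 eV.
S/k_B = ln Z + ⟨E⟩/kT = ln(5.9340) + 0.045677/0.070573 = 1.7807 + 0.64723 = 2.43.

2.43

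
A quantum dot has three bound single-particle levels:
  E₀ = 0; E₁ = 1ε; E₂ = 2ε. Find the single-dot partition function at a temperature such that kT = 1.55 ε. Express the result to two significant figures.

Eᵢ/kT = 0, 0.6452, 1.290.
Z = Σ e^(−Eᵢ/kT) = e^(−0) + e^(−0.6452) + e^(−1.290) = 1.000 + 0.5246 + 0.2753 = 1.800.

Z = 1.8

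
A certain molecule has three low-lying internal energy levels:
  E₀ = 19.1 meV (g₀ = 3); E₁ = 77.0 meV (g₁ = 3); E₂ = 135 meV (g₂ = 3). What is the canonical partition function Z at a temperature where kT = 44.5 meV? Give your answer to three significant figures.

Z = 2.63

Eᵢ/kT = 0.42921, 1.7303, 3.0337.
Z = Σ gᵢe^(−Eᵢ/kT) = 3·e^(−0.42921) + 3·e^(−1.7303) + 3·e^(−3.0337) = 1.9531 + 0.53169 + 0.14441 = 2.6292.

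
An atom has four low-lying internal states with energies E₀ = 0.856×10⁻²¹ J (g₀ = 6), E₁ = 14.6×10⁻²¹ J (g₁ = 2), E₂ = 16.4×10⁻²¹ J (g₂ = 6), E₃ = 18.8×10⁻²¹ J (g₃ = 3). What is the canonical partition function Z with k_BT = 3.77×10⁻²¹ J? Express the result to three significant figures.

Eᵢ/kT = 0.22706, 3.8727, 4.3501, 4.9867.
Z = Σ gᵢe^(−Eᵢ/kT) = 6·e^(−0.22706) + 2·e^(−3.8727) + 6·e^(−4.3501) + 3·e^(−4.9867) = 4.7812 + 0.041604 + 0.077433 + 0.020484 = 4.9207.

Z = 4.92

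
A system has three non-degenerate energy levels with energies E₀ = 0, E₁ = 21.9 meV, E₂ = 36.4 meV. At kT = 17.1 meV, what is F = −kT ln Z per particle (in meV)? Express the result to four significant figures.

-5.715 meV

Eᵢ/kT = 0, 1.28070, 2.12865.
Z = Σ e^(−Eᵢ/kT) = e^(−0) + e^(−1.28070) + e^(−2.12865) = 1.00000 + 0.277843 + 0.118998 = 1.39684.
F = −kT ln Z = −17.1 × ln(1.39684) = −17.1 × 0.334213 = -5.715 meV.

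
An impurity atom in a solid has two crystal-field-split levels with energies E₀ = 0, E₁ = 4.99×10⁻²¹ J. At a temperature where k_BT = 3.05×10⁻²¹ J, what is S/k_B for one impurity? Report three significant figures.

0.445

Eᵢ/kT = 0, 1.6361.
Z = Σ e^(−Eᵢ/kT) = e^(−0) + e^(−1.6361) = 1.0000 + 0.19474 = 1.1947.
⟨E⟩ = Σ EᵢPᵢ = 0.81339 ×10⁻²¹ J.
S/k_B = ln Z + ⟨E⟩/kT = ln(1.1947) + 0.81339/3.05 = 0.17790 + 0.26669 = 0.445.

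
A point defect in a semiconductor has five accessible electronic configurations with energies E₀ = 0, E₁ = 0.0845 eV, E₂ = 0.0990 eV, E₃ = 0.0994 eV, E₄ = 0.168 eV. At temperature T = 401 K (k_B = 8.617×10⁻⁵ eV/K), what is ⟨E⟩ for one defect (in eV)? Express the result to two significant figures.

0.016 eV

k_BT = 8.617×10⁻⁵ × 401 K = 0.03455 eV.
Eᵢ/kT = 0, 2.446, 2.865, 2.877, 4.863.
Z = Σ e^(−Eᵢ/kT) = e^(−0) + e^(−2.446) + e^(−2.865) + e^(−2.877) + e^(−4.863) = 1.000 + 0.08664 + 0.05698 + 0.05630 + 0.007727 = 1.208.
⟨E⟩ = Σ Eᵢ e^(−Eᵢ/kT) / Z = (0·1.000 + 0.0845·0.08664 + 0.0990·0.05698 + 0.0994·0.05630 + 0.168·0.007727) / 1.208 = 0.016 eV.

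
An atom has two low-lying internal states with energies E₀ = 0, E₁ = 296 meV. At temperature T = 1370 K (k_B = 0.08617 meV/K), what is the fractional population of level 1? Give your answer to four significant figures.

k_BT = 0.08617 × 1370 K = 118.053 meV.
Eᵢ/kT = 0, 2.50735.
Z = Σ e^(−Eᵢ/kT) = e^(−0) + e^(−2.50735) = 1.00000 + 0.0814839 = 1.08148.
P₁ = e^(−E₁/kT) / Z = 0.0814839/1.08148 = 0.07534.

0.07534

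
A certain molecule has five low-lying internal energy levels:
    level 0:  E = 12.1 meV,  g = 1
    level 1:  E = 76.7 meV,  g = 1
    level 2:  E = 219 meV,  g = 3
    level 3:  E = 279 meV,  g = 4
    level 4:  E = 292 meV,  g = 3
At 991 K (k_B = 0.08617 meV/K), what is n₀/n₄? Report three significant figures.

k_BT = 0.08617 × 991 K = 85.394 meV.
n₀/n₄ = (g₀/g₄) exp[−(E₀−E₄)/kT] = (1/3) × exp(−(-279.9 meV)/(85.394 meV)) = (1/3) × exp(3.2777) = 8.84.

8.84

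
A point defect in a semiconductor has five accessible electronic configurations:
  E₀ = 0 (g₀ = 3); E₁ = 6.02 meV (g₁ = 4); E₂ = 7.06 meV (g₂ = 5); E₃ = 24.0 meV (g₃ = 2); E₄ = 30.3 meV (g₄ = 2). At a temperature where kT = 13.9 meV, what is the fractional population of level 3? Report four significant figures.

0.03874

Eᵢ/kT = 0, 0.433094, 0.507914, 1.72662, 2.17986.
Z = Σ gᵢe^(−Eᵢ/kT) = 3·e^(−0) + 4·e^(−0.433094) + 5·e^(−0.507914) + 2·e^(−1.72662) + 2·e^(−2.17986) = 3.00000 + 2.59400 + 3.00875 + 0.355769 + 0.226115 = 9.18463.
P₃ = g₃ e^(−E₃/kT) / Z = 0.355769/9.18463 = 0.03874.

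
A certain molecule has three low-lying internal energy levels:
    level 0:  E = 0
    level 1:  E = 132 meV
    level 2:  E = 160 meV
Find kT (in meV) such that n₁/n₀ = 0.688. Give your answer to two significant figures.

n₁/n₀ = exp[−(E₁−E₀)/kT] = 0.688.
⇒ (E₁−E₀)/kT = ln(1/0.688) = ln(1.453) = 0.3736.
kT = 132 meV / 0.3736 = 350 meV.

350 meV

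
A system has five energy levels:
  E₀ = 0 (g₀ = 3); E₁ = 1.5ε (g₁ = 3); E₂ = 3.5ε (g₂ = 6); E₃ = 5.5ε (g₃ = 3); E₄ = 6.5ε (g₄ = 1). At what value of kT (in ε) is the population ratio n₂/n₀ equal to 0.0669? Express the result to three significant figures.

n₂/n₀ = (g₂/g₀) exp[−(E₂−E₀)/kT] = 0.0669.
⇒ (E₂−E₀)/kT = ln((6/3)/0.0669) = ln(29.895) = 3.3977.
kT = 3.5ε / 3.3977 = 1.03 ε.

1.03 ε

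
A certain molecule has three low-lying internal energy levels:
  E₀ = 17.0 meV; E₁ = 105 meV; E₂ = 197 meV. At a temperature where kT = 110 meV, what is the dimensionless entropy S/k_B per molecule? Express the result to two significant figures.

0.91

Eᵢ/kT = 0.1545, 0.9545, 1.791.
Z = Σ e^(−Eᵢ/kT) = e^(−0.1545) + e^(−0.9545) + e^(−1.791) = 0.8568 + 0.3850 + 0.1668 = 1.409.
⟨E⟩ = Σ EᵢPᵢ = 62.35 meV.
S/k_B = ln Z + ⟨E⟩/kT = ln(1.409) + 62.35/110 = 0.3429 + 0.5668 = 0.91.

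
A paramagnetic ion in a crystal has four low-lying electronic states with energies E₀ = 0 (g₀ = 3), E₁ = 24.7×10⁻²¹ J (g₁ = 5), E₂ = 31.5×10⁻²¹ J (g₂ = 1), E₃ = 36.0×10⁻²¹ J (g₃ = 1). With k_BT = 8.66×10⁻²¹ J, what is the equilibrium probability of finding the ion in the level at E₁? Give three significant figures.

Eᵢ/kT = 0, 2.8522, 3.6374, 4.1570.
Z = Σ gᵢe^(−Eᵢ/kT) = 3·e^(−0) + 5·e^(−2.8522) + 1·e^(−3.6374) + 1·e^(−4.1570) = 3.0000 + 0.28859 + 0.026321 + 0.015654 = 3.3306.
P₁ = g₁ e^(−E₁/kT) / Z = 0.28859/3.3306 = 0.0866.

0.0866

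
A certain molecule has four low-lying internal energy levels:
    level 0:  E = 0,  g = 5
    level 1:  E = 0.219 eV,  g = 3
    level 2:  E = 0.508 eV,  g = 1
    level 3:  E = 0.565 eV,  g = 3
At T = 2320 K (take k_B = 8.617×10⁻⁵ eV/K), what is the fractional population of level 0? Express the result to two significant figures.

k_BT = 8.617×10⁻⁵ × 2320 K = 0.1999 eV.
Eᵢ/kT = 0, 1.096, 2.541, 2.826.
Z = Σ gᵢe^(−Eᵢ/kT) = 5·e^(−0) + 3·e^(−1.096) + 1·e^(−2.541) + 3·e^(−2.826) = 5.000 + 1.003 + 0.07879 + 0.1777 = 6.259.
P₀ = g₀ e^(−E₀/kT) / Z = 5.000/6.259 = 0.80.

0.80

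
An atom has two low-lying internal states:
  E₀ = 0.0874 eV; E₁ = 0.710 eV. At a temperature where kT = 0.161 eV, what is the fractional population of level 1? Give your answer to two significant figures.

Eᵢ/kT = 0.5429, 4.410.
Z = Σ e^(−Eᵢ/kT) = e^(−0.5429) + e^(−4.410) = 0.5811 + 0.01216 = 0.5933.
P₁ = e^(−E₁/kT) / Z = 0.01216/0.5933 = 0.020.

0.020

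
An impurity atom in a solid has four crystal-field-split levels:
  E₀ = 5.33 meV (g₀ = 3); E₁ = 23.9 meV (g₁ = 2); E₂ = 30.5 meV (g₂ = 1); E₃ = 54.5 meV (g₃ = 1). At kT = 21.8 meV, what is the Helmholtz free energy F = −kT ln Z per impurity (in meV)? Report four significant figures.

-26.33 meV

Eᵢ/kT = 0.244495, 1.09633, 1.39908, 2.50000.
Z = Σ gᵢe^(−Eᵢ/kT) = 3·e^(−0.244495) + 2·e^(−1.09633) + 1·e^(−1.39908) + 1·e^(−2.50000) = 2.34930 + 0.668190 + 0.246824 + 0.0820850 = 3.34640.
F = −kT ln Z = −21.8 × ln(3.34640) = −21.8 × 1.20789 = -26.33 meV.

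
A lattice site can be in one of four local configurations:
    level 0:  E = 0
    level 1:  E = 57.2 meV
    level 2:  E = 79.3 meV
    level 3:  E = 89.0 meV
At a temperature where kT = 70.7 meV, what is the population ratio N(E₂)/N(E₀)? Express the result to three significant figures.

n₂/n₀ = exp[−(E₂−E₀)/kT] = exp(−(79.3 meV)/(70.7 meV)) = exp(-1.1216) = 0.326.

0.326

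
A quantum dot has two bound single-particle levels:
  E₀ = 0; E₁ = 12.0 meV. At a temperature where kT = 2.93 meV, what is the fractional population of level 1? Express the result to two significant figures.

Eᵢ/kT = 0, 4.096.
Z = Σ e^(−Eᵢ/kT) = e^(−0) + e^(−4.096) = 1.000 + 0.01664 = 1.017.
P₁ = e^(−E₁/kT) / Z = 0.01664/1.017 = 0.016.

0.016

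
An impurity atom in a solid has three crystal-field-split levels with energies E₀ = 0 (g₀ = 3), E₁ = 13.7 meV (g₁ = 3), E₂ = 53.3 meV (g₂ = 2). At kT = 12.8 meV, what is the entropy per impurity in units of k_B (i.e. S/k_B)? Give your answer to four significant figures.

Eᵢ/kT = 0, 1.07031, 4.16406.
Z = Σ gᵢe^(−Eᵢ/kT) = 3·e^(−0) + 3·e^(−1.07031) + 2·e^(−4.16406) = 3.00000 + 1.02871 + 0.0310886 = 4.05980.
⟨E⟩ = Σ EᵢPᵢ = 3.87959 meV.
S/k_B = ln Z + ⟨E⟩/kT = ln(4.05980) + 3.87959/12.8 = 1.40113 + 0.303093 = 1.704.

1.704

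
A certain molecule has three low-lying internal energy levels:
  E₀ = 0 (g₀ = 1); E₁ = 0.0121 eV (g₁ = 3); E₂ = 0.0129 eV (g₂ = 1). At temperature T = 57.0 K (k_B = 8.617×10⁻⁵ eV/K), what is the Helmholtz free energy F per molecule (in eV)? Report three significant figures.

-0.00139 eV

k_BT = 8.617×10⁻⁵ × 57.0 K = 0.0049117 eV.
Eᵢ/kT = 0, 2.4635, 2.6264.
Z = Σ gᵢe^(−Eᵢ/kT) = 1·e^(−0) + 3·e^(−2.4635) + 1·e^(−2.6264) = 1.0000 + 0.25541 + 0.072338 = 1.3277.
F = −kT ln Z = −0.0049117 × ln(1.3277) = −0.0049117 × 0.28345 = -0.00139 eV.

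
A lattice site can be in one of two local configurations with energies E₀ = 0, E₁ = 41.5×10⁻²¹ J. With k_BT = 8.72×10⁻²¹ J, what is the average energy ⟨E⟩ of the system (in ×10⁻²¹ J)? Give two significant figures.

Eᵢ/kT = 0, 4.759.
Z = Σ e^(−Eᵢ/kT) = e^(−0) + e^(−4.759) = 1.000 + 0.008574 = 1.009.
⟨E⟩ = Σ Eᵢ e^(−Eᵢ/kT) / Z = (0·1.000 + 41.5·0.008574) / 1.009 = 0.35 ×10⁻²¹ J.

0.35 ×10⁻²¹ J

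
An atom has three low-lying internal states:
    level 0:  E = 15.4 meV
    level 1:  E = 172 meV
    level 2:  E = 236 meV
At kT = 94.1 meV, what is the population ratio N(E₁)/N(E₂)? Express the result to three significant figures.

n₁/n₂ = exp[−(E₁−E₂)/kT] = exp(−(-64 meV)/(94.1 meV)) = exp(0.68013) = 1.97.

1.97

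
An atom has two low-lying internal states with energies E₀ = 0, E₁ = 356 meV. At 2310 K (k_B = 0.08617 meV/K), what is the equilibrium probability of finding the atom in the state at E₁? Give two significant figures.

k_BT = 0.08617 × 2310 K = 199.1 meV.
Eᵢ/kT = 0, 1.788.
Z = Σ e^(−Eᵢ/kT) = e^(−0) + e^(−1.788) = 1.000 + 0.1673 = 1.167.
P₁ = e^(−E₁/kT) / Z = 0.1673/1.167 = 0.14.

0.14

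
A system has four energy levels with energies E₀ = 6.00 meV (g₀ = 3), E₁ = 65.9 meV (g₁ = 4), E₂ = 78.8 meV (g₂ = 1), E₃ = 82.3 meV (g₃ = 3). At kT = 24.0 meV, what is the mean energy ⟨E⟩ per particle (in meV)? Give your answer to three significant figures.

15.4 meV

Eᵢ/kT = 0.25000, 2.7458, 3.2833, 3.4292.
Z = Σ gᵢe^(−Eᵢ/kT) = 3·e^(−0.25000) + 4·e^(−2.7458) + 1·e^(−3.2833) + 3·e^(−3.4292) = 2.3364 + 0.25679 + 0.037504 + 0.097239 = 2.7279.
⟨E⟩ = Σ Eᵢ gᵢe^(−Eᵢ/kT) / Z = (6.00·2.3364 + 65.9·0.25679 + 78.8·0.037504 + 82.3·0.097239) / 2.7279 = 15.4 meV.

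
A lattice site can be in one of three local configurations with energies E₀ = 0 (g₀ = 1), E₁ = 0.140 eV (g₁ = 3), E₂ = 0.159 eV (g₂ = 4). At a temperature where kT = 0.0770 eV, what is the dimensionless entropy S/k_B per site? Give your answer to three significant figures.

Eᵢ/kT = 0, 1.8182, 2.0649.
Z = Σ gᵢe^(−Eᵢ/kT) = 1·e^(−0) + 3·e^(−1.8182) + 4·e^(−2.0649) = 1.0000 + 0.48695 + 0.50732 = 1.9943.
⟨E⟩ = Σ EᵢPᵢ = 0.074631 eV.
S/k_B = ln Z + ⟨E⟩/kT = ln(1.9943) + 0.074631/0.0770 = 0.69029 + 0.96923 = 1.66.

1.66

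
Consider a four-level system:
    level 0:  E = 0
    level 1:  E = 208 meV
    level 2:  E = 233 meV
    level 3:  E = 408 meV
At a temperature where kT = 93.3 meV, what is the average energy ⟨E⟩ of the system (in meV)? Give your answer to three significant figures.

38.8 meV

Eᵢ/kT = 0, 2.2294, 2.4973, 4.3730.
Z = Σ e^(−Eᵢ/kT) = e^(−0) + e^(−2.2294) + e^(−2.4973) + e^(−4.3730) = 1.0000 + 0.10759 + 0.082307 + 0.012613 = 1.2025.
⟨E⟩ = Σ Eᵢ e^(−Eᵢ/kT) / Z = (0·1.0000 + 208·0.10759 + 233·0.082307 + 408·0.012613) / 1.2025 = 38.8 meV.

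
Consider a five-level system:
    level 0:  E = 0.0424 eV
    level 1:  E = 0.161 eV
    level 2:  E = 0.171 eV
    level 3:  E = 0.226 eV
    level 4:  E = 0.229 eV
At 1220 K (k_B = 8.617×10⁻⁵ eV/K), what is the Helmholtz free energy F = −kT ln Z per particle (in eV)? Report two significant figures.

-0.028 eV

k_BT = 8.617×10⁻⁵ × 1220 K = 0.1051 eV.
Eᵢ/kT = 0.4034, 1.532, 1.627, 2.150, 2.179.
Z = Σ e^(−Eᵢ/kT) = e^(−0.4034) + e^(−1.532) + e^(−1.627) + e^(−2.150) + e^(−2.179) = 0.6680 + 0.2161 + 0.1965 + 0.1165 + 0.1132 = 1.310.
F = −kT ln Z = −0.1051 × ln(1.310) = −0.1051 × 0.2700 = -0.028 eV.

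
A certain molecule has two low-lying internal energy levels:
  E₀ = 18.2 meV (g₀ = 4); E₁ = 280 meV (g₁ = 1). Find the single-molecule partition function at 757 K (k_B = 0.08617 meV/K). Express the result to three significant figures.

k_BT = 0.08617 × 757 K = 65.231 meV.
Eᵢ/kT = 0.27901, 4.2924.
Z = Σ gᵢe^(−Eᵢ/kT) = 4·e^(−0.27901) + 1·e^(−4.2924) = 3.0261 + 0.013672 = 3.0398.

Z = 3.04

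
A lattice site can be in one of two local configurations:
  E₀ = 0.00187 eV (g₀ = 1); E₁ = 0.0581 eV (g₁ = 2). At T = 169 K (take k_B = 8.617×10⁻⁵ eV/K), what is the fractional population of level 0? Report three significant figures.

k_BT = 8.617×10⁻⁵ × 169 K = 0.014563 eV.
Eᵢ/kT = 0.12841, 3.9896.
Z = Σ gᵢe^(−Eᵢ/kT) = 1·e^(−0.12841) + 2·e^(−3.9896) = 0.87949 + 0.037014 = 0.91650.
P₀ = g₀ e^(−E₀/kT) / Z = 0.87949/0.91650 = 0.960.

0.960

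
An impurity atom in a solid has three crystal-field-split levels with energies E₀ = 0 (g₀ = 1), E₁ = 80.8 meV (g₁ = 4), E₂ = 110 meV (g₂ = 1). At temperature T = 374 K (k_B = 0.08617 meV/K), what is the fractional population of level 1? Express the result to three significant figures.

k_BT = 0.08617 × 374 K = 32.228 meV.
Eᵢ/kT = 0, 2.5071, 3.4132.
Z = Σ gᵢe^(−Eᵢ/kT) = 1·e^(−0) + 4·e^(−2.5071) + 1·e^(−3.4132) = 1.0000 + 0.32602 + 0.032936 = 1.3590.
P₁ = g₁ e^(−E₁/kT) / Z = 0.32602/1.3590 = 0.240.

0.240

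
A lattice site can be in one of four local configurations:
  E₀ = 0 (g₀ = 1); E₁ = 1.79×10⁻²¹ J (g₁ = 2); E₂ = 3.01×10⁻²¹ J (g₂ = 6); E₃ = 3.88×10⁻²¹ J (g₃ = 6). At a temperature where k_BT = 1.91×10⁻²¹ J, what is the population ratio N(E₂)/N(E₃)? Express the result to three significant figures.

n₂/n₃ = (g₂/g₃) exp[−(E₂−E₃)/kT] = (6/6) × exp(−(-0.87 ×10⁻²¹ J)/(1.91 ×10⁻²¹ J)) = (6/6) × exp(0.45550) = 1.58.

1.58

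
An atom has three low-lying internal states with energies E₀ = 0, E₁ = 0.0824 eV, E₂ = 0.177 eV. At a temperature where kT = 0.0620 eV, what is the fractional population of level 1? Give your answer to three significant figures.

Eᵢ/kT = 0, 1.3290, 2.8548.
Z = Σ e^(−Eᵢ/kT) = e^(−0) + e^(−1.3290) + e^(−2.8548) = 1.0000 + 0.26474 + 0.057567 = 1.3223.
P₁ = e^(−E₁/kT) / Z = 0.26474/1.3223 = 0.200.

0.200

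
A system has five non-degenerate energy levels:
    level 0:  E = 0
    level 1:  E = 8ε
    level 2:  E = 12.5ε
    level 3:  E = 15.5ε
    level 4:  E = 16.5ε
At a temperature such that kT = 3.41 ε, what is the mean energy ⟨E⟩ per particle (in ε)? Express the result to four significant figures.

Eᵢ/kT = 0, 2.34604, 3.66569, 4.54545, 4.83871.
Z = Σ e^(−Eᵢ/kT) = e^(−0) + e^(−2.34604) + e^(−3.66569) + e^(−4.54545) + e^(−4.83871) = 1.00000 + 0.0957476 + 0.0255865 + 0.0106154 + 0.00791726 = 1.13987.
⟨E⟩ = Σ Eᵢ e^(−Eᵢ/kT) / Z = (0·1.00000 + 8·0.0957476 + 12.5·0.0255865 + 15.5·0.0106154 + 16.5·0.00791726) / 1.13987 = 1.212 ε.

1.212 ε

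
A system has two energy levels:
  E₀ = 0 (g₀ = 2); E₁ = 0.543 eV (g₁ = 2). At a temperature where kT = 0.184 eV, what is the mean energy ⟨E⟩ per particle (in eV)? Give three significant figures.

Eᵢ/kT = 0, 2.9511.
Z = Σ gᵢe^(−Eᵢ/kT) = 2·e^(−0) + 2·e^(−2.9511) = 2.0000 + 0.10456 = 2.1046.
⟨E⟩ = Σ Eᵢ gᵢe^(−Eᵢ/kT) / Z = (0·2.0000 + 0.543·0.10456) / 2.1046 = 0.0270 eV.

0.0270 eV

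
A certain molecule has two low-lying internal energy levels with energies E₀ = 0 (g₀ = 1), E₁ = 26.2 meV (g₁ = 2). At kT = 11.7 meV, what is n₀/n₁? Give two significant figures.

4.7

n₀/n₁ = (g₀/g₁) exp[−(E₀−E₁)/kT] = (1/2) × exp(−(-26.2 meV)/(11.7 meV)) = (1/2) × exp(2.239) = 4.7.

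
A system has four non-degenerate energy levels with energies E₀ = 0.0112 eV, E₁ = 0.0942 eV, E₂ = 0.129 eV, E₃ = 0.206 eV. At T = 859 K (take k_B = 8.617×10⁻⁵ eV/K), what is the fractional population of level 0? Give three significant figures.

k_BT = 8.617×10⁻⁵ × 859 K = 0.074020 eV.
Eᵢ/kT = 0.15131, 1.2726, 1.7428, 2.7830.
Z = Σ e^(−Eᵢ/kT) = e^(−0.15131) + e^(−1.2726) + e^(−1.7428) + e^(−2.7830) = 0.85958 + 0.28010 + 0.17503 + 0.061853 = 1.3766.
P₀ = e^(−E₀/kT) / Z = 0.85958/1.3766 = 0.624.

0.624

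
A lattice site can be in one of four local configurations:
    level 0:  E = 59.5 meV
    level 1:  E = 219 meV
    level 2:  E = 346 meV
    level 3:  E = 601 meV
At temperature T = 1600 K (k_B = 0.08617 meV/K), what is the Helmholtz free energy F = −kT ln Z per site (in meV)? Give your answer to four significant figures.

7.387 meV

k_BT = 0.08617 × 1600 K = 137.872 meV.
Eᵢ/kT = 0.431560, 1.58843, 2.50957, 4.35912.
Z = Σ e^(−Eᵢ/kT) = e^(−0.431560) + e^(−1.58843) + e^(−2.50957) + e^(−4.35912) = 0.649495 + 0.204246 + 0.0813032 + 0.0127896 = 0.947834.
F = −kT ln Z = −137.872 × ln(0.947834) = −137.872 × -0.0535759 = 7.387 meV.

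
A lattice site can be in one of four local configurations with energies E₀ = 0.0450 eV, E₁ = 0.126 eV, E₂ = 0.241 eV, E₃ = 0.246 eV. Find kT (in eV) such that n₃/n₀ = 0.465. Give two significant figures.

n₃/n₀ = exp[−(E₃−E₀)/kT] = 0.465.
⇒ (E₃−E₀)/kT = ln(1/0.465) = ln(2.151) = 0.7659.
kT = 0.2010 eV / 0.7659 = 0.26 eV.

0.26 eV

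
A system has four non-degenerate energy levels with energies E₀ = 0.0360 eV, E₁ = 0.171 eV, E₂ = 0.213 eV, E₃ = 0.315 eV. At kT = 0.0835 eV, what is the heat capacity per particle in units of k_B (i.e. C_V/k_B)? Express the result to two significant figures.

0.81

Eᵢ/kT = 0.4311, 2.048, 2.551, 3.772.
Z = Σ e^(−Eᵢ/kT) = e^(−0.4311) + e^(−2.048) + e^(−2.551) + e^(−3.772) = 0.6498 + 0.1290 + 0.07800 + 0.02301 = 0.8798.
⟨E⟩ = 0.07878 eV, ⟨E²⟩ = 0.01186 eV².
C_V/k_B = (⟨E²⟩ − ⟨E⟩²)/(kT)² = (0.01186 − 0.006206)/0.006972 = 0.81.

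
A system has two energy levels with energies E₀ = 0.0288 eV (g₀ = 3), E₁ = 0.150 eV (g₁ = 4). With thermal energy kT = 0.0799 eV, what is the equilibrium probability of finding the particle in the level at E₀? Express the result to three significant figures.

Eᵢ/kT = 0.36045, 1.8773.
Z = Σ gᵢe^(−Eᵢ/kT) = 3·e^(−0.36045) + 4·e^(−1.8773) = 2.0921 + 0.61201 = 2.7041.
P₀ = g₀ e^(−E₀/kT) / Z = 2.0921/2.7041 = 0.774.

0.774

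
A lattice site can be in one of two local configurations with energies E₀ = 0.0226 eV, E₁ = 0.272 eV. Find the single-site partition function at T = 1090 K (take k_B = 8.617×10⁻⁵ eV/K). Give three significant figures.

Z = 0.841

k_BT = 8.617×10⁻⁵ × 1090 K = 0.093925 eV.
Eᵢ/kT = 0.24062, 2.8959.
Z = Σ e^(−Eᵢ/kT) = e^(−0.24062) + e^(−2.8959) = 0.78614 + 0.055249 = 0.84139.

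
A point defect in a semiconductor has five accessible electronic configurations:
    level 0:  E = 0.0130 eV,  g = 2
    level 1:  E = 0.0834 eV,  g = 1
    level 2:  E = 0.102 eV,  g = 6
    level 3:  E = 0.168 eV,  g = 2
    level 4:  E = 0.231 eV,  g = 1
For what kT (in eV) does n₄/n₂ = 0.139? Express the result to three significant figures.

0.711 eV

n₄/n₂ = (g₄/g₂) exp[−(E₄−E₂)/kT] = 0.139.
⇒ (E₄−E₂)/kT = ln((1/6)/0.139) = ln(1.1990) = 0.18149.
kT = 0.129 eV / 0.18149 = 0.711 eV.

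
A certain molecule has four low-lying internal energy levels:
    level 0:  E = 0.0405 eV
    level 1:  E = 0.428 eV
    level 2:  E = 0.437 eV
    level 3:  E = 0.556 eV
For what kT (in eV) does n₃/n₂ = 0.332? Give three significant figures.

0.108 eV

n₃/n₂ = exp[−(E₃−E₂)/kT] = 0.332.
⇒ (E₃−E₂)/kT = ln(1/0.332) = ln(3.0120) = 1.1026.
kT = 0.119 eV / 1.1026 = 0.108 eV.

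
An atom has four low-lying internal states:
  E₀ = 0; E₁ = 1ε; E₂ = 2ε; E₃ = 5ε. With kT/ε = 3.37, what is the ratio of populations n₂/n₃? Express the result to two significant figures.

n₂/n₃ = exp[−(E₂−E₃)/kT] = exp(−(-3ε)/(3.37ε)) = exp(0.8902) = 2.4.

2.4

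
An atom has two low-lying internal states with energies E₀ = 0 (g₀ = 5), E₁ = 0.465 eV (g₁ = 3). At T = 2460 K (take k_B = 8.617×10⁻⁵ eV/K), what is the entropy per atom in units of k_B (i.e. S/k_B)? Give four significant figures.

1.812

k_BT = 8.617×10⁻⁵ × 2460 K = 0.211978 eV.
Eᵢ/kT = 0, 2.19362.
Z = Σ gᵢe^(−Eᵢ/kT) = 5·e^(−0) + 3·e^(−2.19362) = 5.00000 + 0.334537 = 5.33454.
⟨E⟩ = Σ EᵢPᵢ = 0.0291608 eV.
S/k_B = ln Z + ⟨E⟩/kT = ln(5.33454) + 0.0291608/0.211978 = 1.67420 + 0.137565 = 1.812.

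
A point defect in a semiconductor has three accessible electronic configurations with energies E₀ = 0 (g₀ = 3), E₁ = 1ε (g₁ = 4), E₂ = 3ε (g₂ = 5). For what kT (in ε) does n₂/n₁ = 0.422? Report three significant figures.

n₂/n₁ = (g₂/g₁) exp[−(E₂−E₁)/kT] = 0.422.
⇒ (E₂−E₁)/kT = ln((5/4)/0.422) = ln(2.9621) = 1.0859.
kT = 2ε / 1.0859 = 1.84 ε.

1.84 ε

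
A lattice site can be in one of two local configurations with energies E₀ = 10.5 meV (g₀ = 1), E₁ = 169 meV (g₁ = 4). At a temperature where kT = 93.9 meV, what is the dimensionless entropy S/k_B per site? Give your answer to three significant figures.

Eᵢ/kT = 0.11182, 1.7998.
Z = Σ gᵢe^(−Eᵢ/kT) = 1·e^(−0.11182) + 4·e^(−1.7998) = 0.89421 + 0.66133 = 1.5555.
⟨E⟩ = Σ EᵢPᵢ = 77.887 meV.
S/k_B = ln Z + ⟨E⟩/kT = ln(1.5555) + 77.887/93.9 = 0.44180 + 0.82947 = 1.27.

1.27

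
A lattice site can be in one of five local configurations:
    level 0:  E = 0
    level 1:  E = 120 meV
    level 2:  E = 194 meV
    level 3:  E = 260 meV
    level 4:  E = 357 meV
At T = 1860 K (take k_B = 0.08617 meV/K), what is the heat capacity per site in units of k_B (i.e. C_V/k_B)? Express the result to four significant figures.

0.4686

k_BT = 0.08617 × 1860 K = 160.276 meV.
Eᵢ/kT = 0, 0.748708, 1.21041, 1.62220, 2.22741.
Z = Σ e^(−Eᵢ/kT) = e^(−0) + e^(−0.748708) + e^(−1.21041) + e^(−1.62220) + e^(−2.22741) = 1.00000 + 0.472977 + 0.298075 + 0.197464 + 0.107807 = 2.07632.
⟨E⟩ = 98.4490 meV, ⟨E²⟩ = 21729.6 meV².
C_V/k_B = (⟨E²⟩ − ⟨E⟩²)/(kT)² = (21729.6 − 9692.21)/25688.4 = 0.4686.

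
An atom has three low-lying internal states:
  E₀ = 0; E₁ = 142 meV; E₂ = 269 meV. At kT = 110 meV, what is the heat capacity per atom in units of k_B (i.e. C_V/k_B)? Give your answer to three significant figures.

Eᵢ/kT = 0, 1.2909, 2.4455.
Z = Σ e^(−Eᵢ/kT) = e^(−0) + e^(−1.2909) + e^(−2.4455) = 1.0000 + 0.27502 + 0.086683 = 1.3617.
⟨E⟩ = 45.803 meV, ⟨E²⟩ = 8678.8 meV².
C_V/k_B = (⟨E²⟩ − ⟨E⟩²)/(kT)² = (8678.8 − 2097.9)/12100 = 0.544.

0.544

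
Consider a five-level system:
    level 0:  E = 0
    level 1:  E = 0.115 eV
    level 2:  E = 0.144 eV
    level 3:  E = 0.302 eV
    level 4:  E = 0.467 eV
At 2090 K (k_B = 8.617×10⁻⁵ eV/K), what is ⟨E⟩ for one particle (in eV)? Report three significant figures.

k_BT = 8.617×10⁻⁵ × 2090 K = 0.18010 eV.
Eᵢ/kT = 0, 0.63853, 0.79956, 1.6768, 2.5930.
Z = Σ e^(−Eᵢ/kT) = e^(−0) + e^(−0.63853) + e^(−0.79956) + e^(−1.6768) + e^(−2.5930) = 1.0000 + 0.52807 + 0.44953 + 0.18697 + 0.074795 = 2.2394.
⟨E⟩ = Σ Eᵢ e^(−Eᵢ/kT) / Z = (0·1.0000 + 0.115·0.52807 + 0.144·0.44953 + 0.302·0.18697 + 0.467·0.074795) / 2.2394 = 0.0968 eV.

0.0968 eV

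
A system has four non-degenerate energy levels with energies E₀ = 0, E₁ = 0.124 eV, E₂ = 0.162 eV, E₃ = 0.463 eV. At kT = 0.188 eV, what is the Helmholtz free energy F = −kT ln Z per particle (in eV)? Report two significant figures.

Eᵢ/kT = 0, 0.6596, 0.8617, 2.463.
Z = Σ e^(−Eᵢ/kT) = e^(−0) + e^(−0.6596) + e^(−0.8617) + e^(−2.463) = 1.000 + 0.5171 + 0.4224 + 0.08518 = 2.025.
F = −kT ln Z = −0.188 × ln(2.025) = −0.188 × 0.7056 = -0.13 eV.

-0.13 eV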